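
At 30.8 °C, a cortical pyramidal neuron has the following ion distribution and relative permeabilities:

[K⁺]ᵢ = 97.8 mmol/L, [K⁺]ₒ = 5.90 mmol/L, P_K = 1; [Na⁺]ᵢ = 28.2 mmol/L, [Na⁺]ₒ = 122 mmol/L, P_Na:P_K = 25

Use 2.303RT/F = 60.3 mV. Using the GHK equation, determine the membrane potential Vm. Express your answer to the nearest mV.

Vm = 60.3 · log₁₀[(Σ P·[cation]ₒ + Σ P·[anion]ᵢ) / (Σ P·[cation]ᵢ + Σ P·[anion]ₒ)]
Numerator = 1×5.90 + 25×122 = 3056
Denominator = 1×97.8 + 25×28.2 = 802.8
Vm = 60.3 · log₁₀(3.8066) = 60.3 × (0.5805) = 35.01 mV

35 mV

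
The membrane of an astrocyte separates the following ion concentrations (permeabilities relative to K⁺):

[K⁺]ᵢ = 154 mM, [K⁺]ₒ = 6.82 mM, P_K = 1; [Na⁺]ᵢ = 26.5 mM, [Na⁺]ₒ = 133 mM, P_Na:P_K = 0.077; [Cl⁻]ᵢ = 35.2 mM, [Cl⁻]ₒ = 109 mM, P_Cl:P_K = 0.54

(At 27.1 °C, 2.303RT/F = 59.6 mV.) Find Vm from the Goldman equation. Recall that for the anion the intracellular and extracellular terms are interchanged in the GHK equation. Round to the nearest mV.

Vm = 59.6 · log₁₀[(Σ P·[cation]ₒ + Σ P·[anion]ᵢ) / (Σ P·[cation]ᵢ + Σ P·[anion]ₒ)]
Numerator = 1×6.82 + 0.077×133 + 0.54×35.2 = 36.07
Denominator = 1×154 + 0.077×26.5 + 0.54×109 = 214.9
Vm = 59.6 · log₁₀(0.16784) = 59.6 × (-0.7751) = -46.20 mV

-46 mV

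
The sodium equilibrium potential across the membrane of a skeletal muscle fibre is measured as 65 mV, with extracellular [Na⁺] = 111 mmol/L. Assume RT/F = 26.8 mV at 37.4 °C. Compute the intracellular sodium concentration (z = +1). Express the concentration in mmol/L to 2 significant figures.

9.8 mmol/L

Nernst: E = (26.8/1) · ln([out]/[in]), so ln([out]/[in]) = 65.0 × 1 / 26.8 = 2.4254.
[out]/[in] = e^(2.4254) = 11.31.
[in] = 111 / 11.31 = 9.817 mmol/L.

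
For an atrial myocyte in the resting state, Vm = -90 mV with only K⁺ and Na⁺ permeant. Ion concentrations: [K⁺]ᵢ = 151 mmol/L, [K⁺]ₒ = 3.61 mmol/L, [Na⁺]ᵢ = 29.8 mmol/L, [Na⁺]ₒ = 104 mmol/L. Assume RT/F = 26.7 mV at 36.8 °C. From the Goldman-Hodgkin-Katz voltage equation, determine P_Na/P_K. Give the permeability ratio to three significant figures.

Let α = P_Na/P_K. GHK: Vm = 26.7·ln[(Kₒ + α·Naₒ)/(Kᵢ + α·Naᵢ)].
e^(Vm/26.7) = e^(-90.0/26.7) = 0.034363
So 0.034363·(Kᵢ + α·Naᵢ) = Kₒ + α·Naₒ → α = (0.034363·151.0 − 3.61) / (104.0 − 0.034363·29.8)
α = (5.189 − 3.61) / (104.0 − 1.024) = 1.579/103 = 0.01533

0.0153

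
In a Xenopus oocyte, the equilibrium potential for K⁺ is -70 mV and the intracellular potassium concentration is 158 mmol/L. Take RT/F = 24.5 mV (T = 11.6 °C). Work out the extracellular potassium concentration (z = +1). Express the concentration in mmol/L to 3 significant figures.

9.07 mmol/L

Nernst: E = (24.5/1) · ln([out]/[in]), so ln([out]/[in]) = -70.0 × 1 / 24.5 = -2.8571.
[out]/[in] = e^(-2.8571) = 0.05743.
[out] = 0.05743 × 158 = 9.074 mmol/L.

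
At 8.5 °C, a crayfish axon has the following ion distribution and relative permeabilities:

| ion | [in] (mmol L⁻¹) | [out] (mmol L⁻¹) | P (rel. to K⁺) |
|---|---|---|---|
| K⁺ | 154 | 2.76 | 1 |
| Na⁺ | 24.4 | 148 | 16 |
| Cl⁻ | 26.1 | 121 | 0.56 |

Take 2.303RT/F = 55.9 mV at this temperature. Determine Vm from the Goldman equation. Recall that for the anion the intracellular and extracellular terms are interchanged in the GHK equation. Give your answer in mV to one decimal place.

Vm = 55.9 · log₁₀[(Σ P·[cation]ₒ + Σ P·[anion]ᵢ) / (Σ P·[cation]ᵢ + Σ P·[anion]ₒ)]
Numerator = 1×2.76 + 16×148 + 0.56×26.1 = 2385
Denominator = 1×154 + 16×24.4 + 0.56×121 = 612.2
Vm = 55.9 · log₁₀(3.8967) = 55.9 × (0.5907) = 33.02 mV

33.0 mV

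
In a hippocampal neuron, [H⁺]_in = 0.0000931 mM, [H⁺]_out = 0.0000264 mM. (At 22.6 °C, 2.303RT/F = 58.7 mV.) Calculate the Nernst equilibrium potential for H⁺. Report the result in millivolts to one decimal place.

E = (58.7/z) · log₁₀([H⁺]_out/[H⁺]_in) with z = +1.
= (58.7/1) · log₁₀(0.0000264/0.0000931) = 58.70 · log₁₀(0.2836)
= 58.70 · (-0.5473) = -32.13 mV

-32.1 mV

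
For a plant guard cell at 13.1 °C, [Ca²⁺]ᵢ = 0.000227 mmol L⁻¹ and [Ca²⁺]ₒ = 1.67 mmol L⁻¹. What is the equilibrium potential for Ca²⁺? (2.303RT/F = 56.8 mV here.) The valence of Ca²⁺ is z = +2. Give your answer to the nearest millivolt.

110 mV

E = (56.8/z) · log₁₀([Ca²⁺]_out/[Ca²⁺]_in) with z = +2.
= (56.8/2) · log₁₀(1.67/0.000227) = 28.40 · log₁₀(7357)
= 28.40 · (3.8667) = 109.81 mV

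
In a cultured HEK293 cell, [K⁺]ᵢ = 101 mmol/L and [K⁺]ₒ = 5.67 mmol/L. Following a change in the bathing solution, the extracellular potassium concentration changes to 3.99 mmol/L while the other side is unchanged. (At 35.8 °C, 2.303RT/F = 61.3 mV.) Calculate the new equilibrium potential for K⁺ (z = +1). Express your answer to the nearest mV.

-86 mV

After the shift: [K⁺]_out = 3.99, [K⁺]_in = 101 mmol/L.
E_new = (61.3/1)·log₁₀(3.99/101) = 61.30 · (-1.4033) = -86.03 mV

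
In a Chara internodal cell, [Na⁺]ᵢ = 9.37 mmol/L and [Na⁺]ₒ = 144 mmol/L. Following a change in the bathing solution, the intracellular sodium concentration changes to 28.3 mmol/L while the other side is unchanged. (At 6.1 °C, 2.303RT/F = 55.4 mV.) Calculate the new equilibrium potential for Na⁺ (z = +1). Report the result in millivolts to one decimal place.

39.1 mV

After the shift: [Na⁺]_out = 144, [Na⁺]_in = 28.3 mmol/L.
E_new = (55.4/1)·log₁₀(144/28.3) = 55.40 · (0.7066) = 39.14 mV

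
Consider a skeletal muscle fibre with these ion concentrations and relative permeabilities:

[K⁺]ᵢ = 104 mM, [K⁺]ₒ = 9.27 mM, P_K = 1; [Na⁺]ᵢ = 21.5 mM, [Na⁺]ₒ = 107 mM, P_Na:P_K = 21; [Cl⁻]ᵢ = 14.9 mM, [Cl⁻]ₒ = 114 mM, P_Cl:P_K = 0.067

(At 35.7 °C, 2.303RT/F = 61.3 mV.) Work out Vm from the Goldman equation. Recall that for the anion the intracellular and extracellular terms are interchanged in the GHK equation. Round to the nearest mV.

37 mV

Vm = 61.3 · log₁₀[(Σ P·[cation]ₒ + Σ P·[anion]ᵢ) / (Σ P·[cation]ᵢ + Σ P·[anion]ₒ)]
Numerator = 1×9.27 + 21×107 + 0.067×14.9 = 2257
Denominator = 1×104 + 21×21.5 + 0.067×114 = 563.1
Vm = 61.3 · log₁₀(4.0084) = 61.3 × (0.6030) = 36.96 mV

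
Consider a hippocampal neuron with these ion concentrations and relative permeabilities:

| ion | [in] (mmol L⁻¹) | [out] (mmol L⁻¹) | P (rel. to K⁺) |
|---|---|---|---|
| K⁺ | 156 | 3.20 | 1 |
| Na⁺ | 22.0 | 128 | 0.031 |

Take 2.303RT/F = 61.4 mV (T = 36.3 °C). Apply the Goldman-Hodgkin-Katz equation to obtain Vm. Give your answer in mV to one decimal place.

-82.3 mV

Vm = 61.4 · log₁₀[(Σ P·[cation]ₒ + Σ P·[anion]ᵢ) / (Σ P·[cation]ᵢ + Σ P·[anion]ₒ)]
Numerator = 1×3.20 + 0.031×128 = 7.168
Denominator = 1×156 + 0.031×22.0 = 156.7
Vm = 61.4 · log₁₀(0.045749) = 61.4 × (-1.3396) = -82.25 mV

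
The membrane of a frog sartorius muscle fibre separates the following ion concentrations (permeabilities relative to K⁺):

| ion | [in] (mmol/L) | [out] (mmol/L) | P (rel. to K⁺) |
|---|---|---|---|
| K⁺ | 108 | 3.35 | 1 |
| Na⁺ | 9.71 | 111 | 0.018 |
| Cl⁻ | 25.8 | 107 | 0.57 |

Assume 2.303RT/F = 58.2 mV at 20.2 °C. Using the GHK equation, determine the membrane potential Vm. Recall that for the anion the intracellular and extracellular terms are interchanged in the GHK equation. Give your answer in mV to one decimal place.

-53.9 mV

Vm = 58.2 · log₁₀[(Σ P·[cation]ₒ + Σ P·[anion]ᵢ) / (Σ P·[cation]ᵢ + Σ P·[anion]ₒ)]
Numerator = 1×3.35 + 0.018×111 + 0.57×25.8 = 20.05
Denominator = 1×108 + 0.018×9.71 + 0.57×107 = 169.2
Vm = 58.2 · log₁₀(0.11855) = 58.2 × (-0.9261) = -53.90 mV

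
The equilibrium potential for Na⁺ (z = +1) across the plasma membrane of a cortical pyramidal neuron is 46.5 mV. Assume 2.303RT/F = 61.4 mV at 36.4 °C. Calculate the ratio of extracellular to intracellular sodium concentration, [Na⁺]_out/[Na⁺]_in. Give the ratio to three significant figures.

log₁₀([out]/[in]) = E·z/(61.4) = 46.5 × 1 / 61.4 = 0.7573
[out]/[in] = 10^(0.7573) = 5.719

5.72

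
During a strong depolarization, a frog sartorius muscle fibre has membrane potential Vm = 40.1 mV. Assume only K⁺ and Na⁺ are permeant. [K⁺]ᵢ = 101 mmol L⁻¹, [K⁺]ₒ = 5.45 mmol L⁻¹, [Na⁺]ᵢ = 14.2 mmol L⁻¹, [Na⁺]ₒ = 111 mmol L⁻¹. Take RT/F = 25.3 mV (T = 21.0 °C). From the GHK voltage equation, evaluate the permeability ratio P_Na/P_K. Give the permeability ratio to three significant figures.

Let α = P_Na/P_K. GHK: Vm = 25.3·ln[(Kₒ + α·Naₒ)/(Kᵢ + α·Naᵢ)].
e^(Vm/25.3) = e^(40.1/25.3) = 4.8792
So 4.8792·(Kᵢ + α·Naᵢ) = Kₒ + α·Naₒ → α = (4.8792·101.0 − 5.45) / (111.0 − 4.8792·14.2)
α = (492.8 − 5.45) / (111.0 − 69.28) = 487.3/41.72 = 11.68

11.7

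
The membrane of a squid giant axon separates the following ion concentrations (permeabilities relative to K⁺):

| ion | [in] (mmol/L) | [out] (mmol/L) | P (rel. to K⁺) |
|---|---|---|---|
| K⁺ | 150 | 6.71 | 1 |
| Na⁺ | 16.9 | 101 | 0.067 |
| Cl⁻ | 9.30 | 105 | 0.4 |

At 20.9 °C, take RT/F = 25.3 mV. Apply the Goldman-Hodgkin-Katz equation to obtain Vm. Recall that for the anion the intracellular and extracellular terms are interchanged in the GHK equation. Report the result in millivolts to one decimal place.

-61.2 mV

Vm = 25.3 · ln[(Σ P·[cation]ₒ + Σ P·[anion]ᵢ) / (Σ P·[cation]ᵢ + Σ P·[anion]ₒ)]
Numerator = 1×6.71 + 0.067×101 + 0.4×9.30 = 17.2
Denominator = 1×150 + 0.067×16.9 + 0.4×105 = 193.1
Vm = 25.3 · ln(0.089043) = 25.3 × (-2.4186) = -61.19 mV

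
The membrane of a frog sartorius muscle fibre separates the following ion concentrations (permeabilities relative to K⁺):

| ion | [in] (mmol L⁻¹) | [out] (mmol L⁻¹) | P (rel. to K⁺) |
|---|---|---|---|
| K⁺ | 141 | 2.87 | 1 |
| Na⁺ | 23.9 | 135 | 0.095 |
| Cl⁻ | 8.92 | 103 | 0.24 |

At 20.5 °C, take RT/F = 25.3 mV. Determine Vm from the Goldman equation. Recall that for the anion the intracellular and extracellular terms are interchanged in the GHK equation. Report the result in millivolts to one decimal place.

Vm = 25.3 · ln[(Σ P·[cation]ₒ + Σ P·[anion]ᵢ) / (Σ P·[cation]ᵢ + Σ P·[anion]ₒ)]
Numerator = 1×2.87 + 0.095×135 + 0.24×8.92 = 17.84
Denominator = 1×141 + 0.095×23.9 + 0.24×103 = 168
Vm = 25.3 · ln(0.10617) = 25.3 × (-2.2427) = -56.74 mV

-56.7 mV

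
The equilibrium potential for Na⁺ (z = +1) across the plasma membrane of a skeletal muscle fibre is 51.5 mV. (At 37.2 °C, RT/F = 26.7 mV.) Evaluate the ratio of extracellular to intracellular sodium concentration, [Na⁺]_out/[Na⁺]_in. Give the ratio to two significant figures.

ln([out]/[in]) = E·z/(26.7) = 51.5 × 1 / 26.7 = 1.9288
[out]/[in] = e^(1.9288) = 6.882

6.9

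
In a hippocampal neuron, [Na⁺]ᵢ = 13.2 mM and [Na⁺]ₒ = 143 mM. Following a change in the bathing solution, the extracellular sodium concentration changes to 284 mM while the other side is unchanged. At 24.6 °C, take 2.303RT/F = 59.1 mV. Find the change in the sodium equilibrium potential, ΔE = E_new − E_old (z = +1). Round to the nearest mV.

18 mV

E_old = (59.1/1)·log₁₀(143/13.2) = 61.15 mV
E_new = (59.1/1)·log₁₀(284/13.2) = 78.77 mV
ΔE = 78.77 − (61.15) = 17.61 mV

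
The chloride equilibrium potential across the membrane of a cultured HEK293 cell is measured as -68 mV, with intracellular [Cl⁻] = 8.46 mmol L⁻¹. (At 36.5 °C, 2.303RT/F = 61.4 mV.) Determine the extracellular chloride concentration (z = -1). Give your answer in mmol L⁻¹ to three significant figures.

108 mmol L⁻¹

Nernst: E = (61.4/-1) · log₁₀([out]/[in]), so log₁₀([out]/[in]) = -68.0 × -1 / 61.4 = 1.1075.
[out]/[in] = 10^(1.1075) = 12.81.
[out] = 12.81 × 8.46 = 108.4 mmol L⁻¹.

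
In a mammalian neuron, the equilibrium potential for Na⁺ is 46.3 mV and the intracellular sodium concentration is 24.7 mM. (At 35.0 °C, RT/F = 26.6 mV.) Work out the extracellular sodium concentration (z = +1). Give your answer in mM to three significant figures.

Nernst: E = (26.6/1) · ln([out]/[in]), so ln([out]/[in]) = 46.3 × 1 / 26.6 = 1.7406.
[out]/[in] = e^(1.7406) = 5.701.
[out] = 5.701 × 24.7 = 140.8 mM.

141 mM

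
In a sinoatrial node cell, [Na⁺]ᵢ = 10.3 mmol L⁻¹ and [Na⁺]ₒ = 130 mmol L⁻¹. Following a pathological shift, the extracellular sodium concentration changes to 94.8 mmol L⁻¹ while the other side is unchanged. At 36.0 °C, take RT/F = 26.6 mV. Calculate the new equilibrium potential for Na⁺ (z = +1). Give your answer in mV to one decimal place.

After the shift: [Na⁺]_out = 94.8, [Na⁺]_in = 10.3 mmol L⁻¹.
E_new = (26.6/1)·ln(94.8/10.3) = 26.60 · (2.2196) = 59.04 mV

59.0 mV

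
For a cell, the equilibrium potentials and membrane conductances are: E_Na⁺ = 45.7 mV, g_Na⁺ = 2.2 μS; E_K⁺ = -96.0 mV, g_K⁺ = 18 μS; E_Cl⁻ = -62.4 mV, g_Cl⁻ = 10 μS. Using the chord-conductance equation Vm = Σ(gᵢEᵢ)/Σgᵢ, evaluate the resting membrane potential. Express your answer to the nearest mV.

Σ gᵢEᵢ = 2.2·(45.7) + 18·(-96.0) + 10·(-62.4) = -2251.46
Σ gᵢ = 2.2 + 18 + 10 = 30.2
Vm = -2251.46 / 30.2 = -74.55 mV

-75 mV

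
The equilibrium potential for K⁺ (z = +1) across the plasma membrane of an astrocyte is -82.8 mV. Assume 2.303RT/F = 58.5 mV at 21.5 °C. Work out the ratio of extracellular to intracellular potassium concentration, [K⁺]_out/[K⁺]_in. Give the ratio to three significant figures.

log₁₀([out]/[in]) = E·z/(58.5) = -82.8 × 1 / 58.5 = -1.4154
[out]/[in] = 10^(-1.4154) = 0.03843

0.0384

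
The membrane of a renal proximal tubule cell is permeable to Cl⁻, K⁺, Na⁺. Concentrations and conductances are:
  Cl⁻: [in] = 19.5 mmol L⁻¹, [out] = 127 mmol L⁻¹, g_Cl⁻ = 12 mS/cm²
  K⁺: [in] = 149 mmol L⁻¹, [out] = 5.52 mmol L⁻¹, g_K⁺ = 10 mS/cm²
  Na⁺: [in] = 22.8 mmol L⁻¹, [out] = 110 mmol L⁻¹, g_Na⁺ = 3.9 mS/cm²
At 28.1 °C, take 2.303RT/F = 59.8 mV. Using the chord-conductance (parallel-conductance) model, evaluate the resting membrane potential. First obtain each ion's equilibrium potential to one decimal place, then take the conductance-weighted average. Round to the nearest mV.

-49 mV

E_Cl⁻ = (59.8/-1)·log₁₀(127/19.5) = -48.7 mV
E_K⁺ = (59.8/1)·log₁₀(5.52/149) = -85.6 mV
E_Na⁺ = (59.8/1)·log₁₀(110/22.8) = 40.9 mV
Vm = (Σ gᵢEᵢ)/(Σ gᵢ) = (12·-48.7 + 10·-85.6 + 3.9·40.9) / (12 + 10 + 3.9)
= -1280.89 / 25.9 = -49.46 mV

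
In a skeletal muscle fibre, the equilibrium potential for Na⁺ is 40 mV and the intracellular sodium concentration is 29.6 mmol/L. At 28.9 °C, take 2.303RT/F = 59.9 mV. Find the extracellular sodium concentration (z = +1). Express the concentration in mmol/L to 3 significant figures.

Nernst: E = (59.9/1) · log₁₀([out]/[in]), so log₁₀([out]/[in]) = 40.0 × 1 / 59.9 = 0.6678.
[out]/[in] = 10^(0.6678) = 4.653.
[out] = 4.653 × 29.6 = 137.7 mmol/L.

138 mmol/L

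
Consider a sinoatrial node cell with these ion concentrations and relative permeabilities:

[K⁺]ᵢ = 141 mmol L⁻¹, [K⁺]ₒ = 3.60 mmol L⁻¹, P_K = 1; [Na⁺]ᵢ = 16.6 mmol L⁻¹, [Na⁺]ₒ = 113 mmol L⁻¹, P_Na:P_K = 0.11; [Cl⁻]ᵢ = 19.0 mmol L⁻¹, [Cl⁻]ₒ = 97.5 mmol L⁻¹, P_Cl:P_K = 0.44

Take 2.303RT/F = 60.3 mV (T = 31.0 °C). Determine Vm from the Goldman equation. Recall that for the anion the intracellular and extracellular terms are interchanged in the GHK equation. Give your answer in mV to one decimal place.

-53.2 mV

Vm = 60.3 · log₁₀[(Σ P·[cation]ₒ + Σ P·[anion]ᵢ) / (Σ P·[cation]ᵢ + Σ P·[anion]ₒ)]
Numerator = 1×3.60 + 0.11×113 + 0.44×19.0 = 24.39
Denominator = 1×141 + 0.11×16.6 + 0.44×97.5 = 185.7
Vm = 60.3 · log₁₀(0.13132) = 60.3 × (-0.8817) = -53.16 mV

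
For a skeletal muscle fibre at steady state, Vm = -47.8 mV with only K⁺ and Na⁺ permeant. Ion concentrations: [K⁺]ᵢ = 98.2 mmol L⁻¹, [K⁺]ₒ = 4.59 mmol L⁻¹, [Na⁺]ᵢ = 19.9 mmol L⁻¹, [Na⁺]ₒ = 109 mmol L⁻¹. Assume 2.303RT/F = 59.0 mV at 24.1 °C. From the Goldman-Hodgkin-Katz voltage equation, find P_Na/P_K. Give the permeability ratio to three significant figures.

0.100

Let α = P_Na/P_K. GHK: Vm = 59.0·log₁₀[(Kₒ + α·Naₒ)/(Kᵢ + α·Naᵢ)].
10^(Vm/59.0) = 10^(-47.8/59.0) = 0.15482
So 0.15482·(Kᵢ + α·Naᵢ) = Kₒ + α·Naₒ → α = (0.15482·98.2 − 4.59) / (109.0 − 0.15482·19.9)
α = (15.2 − 4.59) / (109.0 − 3.081) = 10.61/105.9 = 0.1002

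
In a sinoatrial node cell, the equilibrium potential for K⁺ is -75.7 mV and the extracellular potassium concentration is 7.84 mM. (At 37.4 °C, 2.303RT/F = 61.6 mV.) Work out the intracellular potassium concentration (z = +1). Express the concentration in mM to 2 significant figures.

Nernst: E = (61.6/1) · log₁₀([out]/[in]), so log₁₀([out]/[in]) = -75.7 × 1 / 61.6 = -1.2289.
[out]/[in] = 10^(-1.2289) = 0.05903.
[in] = 7.84 / 0.05903 = 132.8 mM.

130 mM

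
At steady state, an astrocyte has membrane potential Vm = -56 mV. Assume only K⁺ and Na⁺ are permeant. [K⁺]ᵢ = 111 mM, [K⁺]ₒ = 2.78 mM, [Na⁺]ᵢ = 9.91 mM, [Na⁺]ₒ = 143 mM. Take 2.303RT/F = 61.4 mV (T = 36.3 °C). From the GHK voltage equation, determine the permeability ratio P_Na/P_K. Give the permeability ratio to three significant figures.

Let α = P_Na/P_K. GHK: Vm = 61.4·log₁₀[(Kₒ + α·Naₒ)/(Kᵢ + α·Naᵢ)].
10^(Vm/61.4) = 10^(-56.0/61.4) = 0.12245
So 0.12245·(Kᵢ + α·Naᵢ) = Kₒ + α·Naₒ → α = (0.12245·111.0 − 2.78) / (143.0 − 0.12245·9.91)
α = (13.59 − 2.78) / (143.0 − 1.213) = 10.81/141.8 = 0.07625

0.0763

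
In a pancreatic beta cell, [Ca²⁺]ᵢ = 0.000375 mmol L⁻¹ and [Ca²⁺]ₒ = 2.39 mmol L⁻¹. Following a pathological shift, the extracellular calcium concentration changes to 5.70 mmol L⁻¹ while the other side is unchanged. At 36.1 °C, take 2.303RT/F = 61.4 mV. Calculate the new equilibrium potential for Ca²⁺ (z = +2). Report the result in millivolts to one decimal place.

After the shift: [Ca²⁺]_out = 5.70, [Ca²⁺]_in = 0.000375 mmol L⁻¹.
E_new = (61.4/2)·log₁₀(5.70/0.000375) = 30.70 · (4.1818) = 128.38 mV

128.4 mV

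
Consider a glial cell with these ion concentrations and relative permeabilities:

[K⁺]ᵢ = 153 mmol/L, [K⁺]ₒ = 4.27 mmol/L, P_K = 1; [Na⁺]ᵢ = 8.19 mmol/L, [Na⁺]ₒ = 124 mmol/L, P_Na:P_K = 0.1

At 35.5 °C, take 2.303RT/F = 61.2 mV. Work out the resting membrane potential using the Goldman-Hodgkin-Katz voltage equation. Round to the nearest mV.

-59 mV

Vm = 61.2 · log₁₀[(Σ P·[cation]ₒ + Σ P·[anion]ᵢ) / (Σ P·[cation]ᵢ + Σ P·[anion]ₒ)]
Numerator = 1×4.27 + 0.1×124 = 16.67
Denominator = 1×153 + 0.1×8.19 = 153.8
Vm = 61.2 · log₁₀(0.10837) = 61.2 × (-0.9651) = -59.06 mV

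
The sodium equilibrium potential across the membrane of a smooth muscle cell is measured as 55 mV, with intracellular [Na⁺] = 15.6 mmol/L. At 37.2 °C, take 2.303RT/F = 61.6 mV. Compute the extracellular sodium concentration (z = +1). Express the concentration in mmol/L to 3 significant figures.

122 mmol/L

Nernst: E = (61.6/1) · log₁₀([out]/[in]), so log₁₀([out]/[in]) = 55.0 × 1 / 61.6 = 0.8929.
[out]/[in] = 10^(0.8929) = 7.814.
[out] = 7.814 × 15.6 = 121.9 mmol/L.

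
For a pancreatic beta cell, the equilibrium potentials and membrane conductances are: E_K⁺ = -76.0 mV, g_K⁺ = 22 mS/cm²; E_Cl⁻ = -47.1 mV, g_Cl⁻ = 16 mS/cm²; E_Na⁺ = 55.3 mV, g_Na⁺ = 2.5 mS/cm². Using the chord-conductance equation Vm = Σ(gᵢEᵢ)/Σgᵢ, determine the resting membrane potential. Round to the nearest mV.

Σ gᵢEᵢ = 22·(-76.0) + 16·(-47.1) + 2.5·(55.3) = -2287.35
Σ gᵢ = 22 + 16 + 2.5 = 40.5
Vm = -2287.35 / 40.5 = -56.48 mV

-56 mV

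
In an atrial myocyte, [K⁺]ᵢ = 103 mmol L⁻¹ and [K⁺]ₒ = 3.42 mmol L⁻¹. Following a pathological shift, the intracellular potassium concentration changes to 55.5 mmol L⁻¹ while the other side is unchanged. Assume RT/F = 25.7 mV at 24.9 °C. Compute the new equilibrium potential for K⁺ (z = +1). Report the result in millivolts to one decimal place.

After the shift: [K⁺]_out = 3.42, [K⁺]_in = 55.5 mmol L⁻¹.
E_new = (25.7/1)·ln(3.42/55.5) = 25.70 · (-2.7867) = -71.62 mV

-71.6 mV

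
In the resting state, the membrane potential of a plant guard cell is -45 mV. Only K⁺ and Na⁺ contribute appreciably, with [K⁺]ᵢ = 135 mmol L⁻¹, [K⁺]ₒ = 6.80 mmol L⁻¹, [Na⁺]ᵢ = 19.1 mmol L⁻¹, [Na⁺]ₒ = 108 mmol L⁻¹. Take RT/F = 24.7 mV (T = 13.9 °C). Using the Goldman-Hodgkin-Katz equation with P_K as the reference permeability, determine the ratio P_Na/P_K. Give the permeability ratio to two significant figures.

Let α = P_Na/P_K. GHK: Vm = 24.7·ln[(Kₒ + α·Naₒ)/(Kᵢ + α·Naᵢ)].
e^(Vm/24.7) = e^(-45.0/24.7) = 0.16172
So 0.16172·(Kᵢ + α·Naᵢ) = Kₒ + α·Naₒ → α = (0.16172·135.0 − 6.8) / (108.0 − 0.16172·19.1)
α = (21.83 − 6.8) / (108.0 − 3.089) = 15.03/104.9 = 0.1433

0.14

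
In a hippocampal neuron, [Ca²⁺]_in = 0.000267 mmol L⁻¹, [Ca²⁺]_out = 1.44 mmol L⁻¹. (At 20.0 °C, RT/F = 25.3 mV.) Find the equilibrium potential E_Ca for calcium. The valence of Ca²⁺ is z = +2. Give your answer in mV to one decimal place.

108.7 mV

E = (25.3/z) · ln([Ca²⁺]_out/[Ca²⁺]_in) with z = +2.
= (25.3/2) · ln(1.44/0.000267) = 12.65 · ln(5393)
= 12.65 · (8.5929) = 108.70 mV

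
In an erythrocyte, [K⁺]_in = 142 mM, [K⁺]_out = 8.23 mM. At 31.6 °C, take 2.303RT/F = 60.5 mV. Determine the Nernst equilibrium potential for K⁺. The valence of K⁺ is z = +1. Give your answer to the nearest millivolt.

E = (60.5/z) · log₁₀([K⁺]_out/[K⁺]_in) with z = +1.
= (60.5/1) · log₁₀(8.23/142) = 60.50 · log₁₀(0.05796)
= 60.50 · (-1.2369) = -74.83 mV

-75 mV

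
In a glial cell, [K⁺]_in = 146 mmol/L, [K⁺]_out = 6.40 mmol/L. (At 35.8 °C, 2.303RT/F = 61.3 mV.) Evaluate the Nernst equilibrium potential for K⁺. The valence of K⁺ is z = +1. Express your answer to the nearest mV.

E = (61.3/z) · log₁₀([K⁺]_out/[K⁺]_in) with z = +1.
= (61.3/1) · log₁₀(6.40/146) = 61.30 · log₁₀(0.04384)
= 61.30 · (-1.3582) = -83.26 mV

-83 mV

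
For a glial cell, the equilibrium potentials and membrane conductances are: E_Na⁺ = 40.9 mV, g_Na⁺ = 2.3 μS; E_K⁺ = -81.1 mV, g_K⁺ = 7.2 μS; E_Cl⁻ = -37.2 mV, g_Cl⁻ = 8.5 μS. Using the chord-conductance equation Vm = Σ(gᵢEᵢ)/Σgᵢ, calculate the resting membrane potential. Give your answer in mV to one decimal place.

Σ gᵢEᵢ = 2.3·(40.9) + 7.2·(-81.1) + 8.5·(-37.2) = -806.05
Σ gᵢ = 2.3 + 7.2 + 8.5 = 18
Vm = -806.05 / 18 = -44.78 mV

-44.8 mV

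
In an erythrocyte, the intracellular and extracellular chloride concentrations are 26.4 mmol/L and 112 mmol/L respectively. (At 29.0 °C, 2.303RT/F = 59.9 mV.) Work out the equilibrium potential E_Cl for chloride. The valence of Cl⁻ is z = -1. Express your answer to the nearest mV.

-38 mV

E = (59.9/z) · log₁₀([Cl⁻]_out/[Cl⁻]_in) with z = -1.
For an anion, dividing by z = -1 reverses the sign.
= (59.9/-1) · log₁₀(112/26.4) = -59.90 · log₁₀(4.242)
= -59.90 · (0.6276) = -37.59 mV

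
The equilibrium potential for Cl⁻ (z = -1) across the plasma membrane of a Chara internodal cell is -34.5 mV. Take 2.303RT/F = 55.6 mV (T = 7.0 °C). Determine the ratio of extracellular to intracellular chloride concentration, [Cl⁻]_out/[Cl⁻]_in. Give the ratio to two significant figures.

log₁₀([out]/[in]) = E·z/(55.6) = -34.5 × -1 / 55.6 = 0.6205
[out]/[in] = 10^(0.6205) = 4.174

4.2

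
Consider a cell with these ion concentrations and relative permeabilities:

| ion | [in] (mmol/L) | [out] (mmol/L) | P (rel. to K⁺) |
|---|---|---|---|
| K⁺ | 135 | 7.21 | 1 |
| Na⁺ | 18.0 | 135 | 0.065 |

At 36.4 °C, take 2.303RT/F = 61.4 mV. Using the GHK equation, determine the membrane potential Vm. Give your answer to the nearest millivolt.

-57 mV

Vm = 61.4 · log₁₀[(Σ P·[cation]ₒ + Σ P·[anion]ᵢ) / (Σ P·[cation]ᵢ + Σ P·[anion]ₒ)]
Numerator = 1×7.21 + 0.065×135 = 15.98
Denominator = 1×135 + 0.065×18.0 = 136.2
Vm = 61.4 · log₁₀(0.11739) = 61.4 × (-0.9304) = -57.12 mV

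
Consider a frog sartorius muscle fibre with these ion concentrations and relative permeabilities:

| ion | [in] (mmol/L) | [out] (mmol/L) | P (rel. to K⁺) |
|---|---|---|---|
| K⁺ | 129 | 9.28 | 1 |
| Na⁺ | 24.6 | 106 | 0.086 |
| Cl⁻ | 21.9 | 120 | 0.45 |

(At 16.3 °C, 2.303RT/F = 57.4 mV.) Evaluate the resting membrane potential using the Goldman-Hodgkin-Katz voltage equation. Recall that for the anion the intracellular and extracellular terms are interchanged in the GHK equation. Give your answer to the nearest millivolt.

Vm = 57.4 · log₁₀[(Σ P·[cation]ₒ + Σ P·[anion]ᵢ) / (Σ P·[cation]ᵢ + Σ P·[anion]ₒ)]
Numerator = 1×9.28 + 0.086×106 + 0.45×21.9 = 28.25
Denominator = 1×129 + 0.086×24.6 + 0.45×120 = 185.1
Vm = 57.4 · log₁₀(0.15261) = 57.4 × (-0.8164) = -46.86 mV

-47 mV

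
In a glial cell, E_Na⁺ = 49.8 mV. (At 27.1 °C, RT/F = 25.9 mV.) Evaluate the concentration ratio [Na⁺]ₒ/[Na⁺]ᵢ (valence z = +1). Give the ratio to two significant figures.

6.8

ln([out]/[in]) = E·z/(25.9) = 49.8 × 1 / 25.9 = 1.9228
[out]/[in] = e^(1.9228) = 6.84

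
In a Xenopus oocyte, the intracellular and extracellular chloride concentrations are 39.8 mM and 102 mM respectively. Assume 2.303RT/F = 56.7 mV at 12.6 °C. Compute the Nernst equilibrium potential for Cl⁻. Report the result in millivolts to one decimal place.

-23.2 mV

E = (56.7/z) · log₁₀([Cl⁻]_out/[Cl⁻]_in) with z = -1.
For an anion, dividing by z = -1 reverses the sign.
= (56.7/-1) · log₁₀(102/39.8) = -56.70 · log₁₀(2.563)
= -56.70 · (0.4087) = -23.17 mV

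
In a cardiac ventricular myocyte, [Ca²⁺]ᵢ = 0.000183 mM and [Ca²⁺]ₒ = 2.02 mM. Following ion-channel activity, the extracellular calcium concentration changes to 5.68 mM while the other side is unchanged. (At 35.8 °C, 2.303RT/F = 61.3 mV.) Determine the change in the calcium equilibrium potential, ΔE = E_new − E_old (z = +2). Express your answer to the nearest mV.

14 mV

E_old = (61.3/2)·log₁₀(2.02/0.000183) = 123.91 mV
E_new = (61.3/2)·log₁₀(5.68/0.000183) = 137.68 mV
ΔE = 137.68 − (123.91) = 13.76 mV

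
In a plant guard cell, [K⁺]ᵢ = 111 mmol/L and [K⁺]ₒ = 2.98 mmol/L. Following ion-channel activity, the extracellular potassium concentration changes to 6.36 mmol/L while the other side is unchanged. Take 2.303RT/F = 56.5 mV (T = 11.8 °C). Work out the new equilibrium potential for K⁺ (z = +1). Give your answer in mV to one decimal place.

-70.2 mV

After the shift: [K⁺]_out = 6.36, [K⁺]_in = 111 mmol/L.
E_new = (56.5/1)·log₁₀(6.36/111) = 56.50 · (-1.2419) = -70.17 mV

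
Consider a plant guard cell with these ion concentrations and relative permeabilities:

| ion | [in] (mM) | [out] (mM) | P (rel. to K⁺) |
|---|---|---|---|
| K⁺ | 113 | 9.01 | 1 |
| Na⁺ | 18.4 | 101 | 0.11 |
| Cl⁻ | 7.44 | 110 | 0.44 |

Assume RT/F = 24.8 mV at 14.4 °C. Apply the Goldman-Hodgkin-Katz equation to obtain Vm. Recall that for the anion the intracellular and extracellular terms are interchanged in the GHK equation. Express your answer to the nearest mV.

-48 mV

Vm = 24.8 · ln[(Σ P·[cation]ₒ + Σ P·[anion]ᵢ) / (Σ P·[cation]ᵢ + Σ P·[anion]ₒ)]
Numerator = 1×9.01 + 0.11×101 + 0.44×7.44 = 23.39
Denominator = 1×113 + 0.11×18.4 + 0.44×110 = 163.4
Vm = 24.8 · ln(0.14315) = 24.8 × (-1.9439) = -48.21 mV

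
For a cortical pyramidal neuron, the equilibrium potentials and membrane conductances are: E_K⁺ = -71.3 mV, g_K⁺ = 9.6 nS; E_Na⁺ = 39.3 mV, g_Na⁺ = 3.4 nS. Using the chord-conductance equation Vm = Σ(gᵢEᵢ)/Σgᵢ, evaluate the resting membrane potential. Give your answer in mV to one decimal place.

-42.4 mV

Σ gᵢEᵢ = 9.6·(-71.3) + 3.4·(39.3) = -550.86
Σ gᵢ = 9.6 + 3.4 = 13
Vm = -550.86 / 13 = -42.37 mV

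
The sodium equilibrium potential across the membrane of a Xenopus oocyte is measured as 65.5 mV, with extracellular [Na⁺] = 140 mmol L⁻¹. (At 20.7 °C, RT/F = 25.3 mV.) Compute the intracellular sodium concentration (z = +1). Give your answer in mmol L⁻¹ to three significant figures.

Nernst: E = (25.3/1) · ln([out]/[in]), so ln([out]/[in]) = 65.5 × 1 / 25.3 = 2.5889.
[out]/[in] = e^(2.5889) = 13.32.
[in] = 140 / 13.32 = 10.51 mmol L⁻¹.

10.5 mmol L⁻¹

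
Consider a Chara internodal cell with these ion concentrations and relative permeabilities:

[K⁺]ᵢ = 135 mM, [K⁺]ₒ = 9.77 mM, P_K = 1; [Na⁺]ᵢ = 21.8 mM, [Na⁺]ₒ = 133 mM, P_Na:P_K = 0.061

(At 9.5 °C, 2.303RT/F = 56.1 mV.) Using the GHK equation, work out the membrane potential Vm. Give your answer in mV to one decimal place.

Vm = 56.1 · log₁₀[(Σ P·[cation]ₒ + Σ P·[anion]ᵢ) / (Σ P·[cation]ᵢ + Σ P·[anion]ₒ)]
Numerator = 1×9.77 + 0.061×133 = 17.88
Denominator = 1×135 + 0.061×21.8 = 136.3
Vm = 56.1 · log₁₀(0.13117) = 56.1 × (-0.8822) = -49.49 mV

-49.5 mV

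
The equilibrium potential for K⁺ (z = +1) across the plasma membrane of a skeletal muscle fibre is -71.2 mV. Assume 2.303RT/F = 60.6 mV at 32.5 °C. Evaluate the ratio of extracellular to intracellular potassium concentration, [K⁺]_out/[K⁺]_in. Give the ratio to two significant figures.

log₁₀([out]/[in]) = E·z/(60.6) = -71.2 × 1 / 60.6 = -1.1749
[out]/[in] = 10^(-1.1749) = 0.06685

0.067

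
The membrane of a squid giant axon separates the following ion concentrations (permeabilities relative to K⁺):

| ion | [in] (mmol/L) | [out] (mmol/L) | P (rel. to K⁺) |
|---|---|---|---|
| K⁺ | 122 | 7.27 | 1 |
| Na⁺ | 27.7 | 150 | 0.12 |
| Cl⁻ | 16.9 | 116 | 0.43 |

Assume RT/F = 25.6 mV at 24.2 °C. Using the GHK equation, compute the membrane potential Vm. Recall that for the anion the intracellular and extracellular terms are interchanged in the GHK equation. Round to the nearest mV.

Vm = 25.6 · ln[(Σ P·[cation]ₒ + Σ P·[anion]ᵢ) / (Σ P·[cation]ᵢ + Σ P·[anion]ₒ)]
Numerator = 1×7.27 + 0.12×150 + 0.43×16.9 = 32.54
Denominator = 1×122 + 0.12×27.7 + 0.43×116 = 175.2
Vm = 25.6 · ln(0.18571) = 25.6 × (-1.6836) = -43.10 mV

-43 mV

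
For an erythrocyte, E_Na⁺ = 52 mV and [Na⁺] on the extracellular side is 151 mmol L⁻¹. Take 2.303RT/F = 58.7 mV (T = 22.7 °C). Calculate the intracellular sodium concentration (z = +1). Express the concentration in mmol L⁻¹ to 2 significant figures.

20 mmol L⁻¹

Nernst: E = (58.7/1) · log₁₀([out]/[in]), so log₁₀([out]/[in]) = 52.0 × 1 / 58.7 = 0.8859.
[out]/[in] = 10^(0.8859) = 7.689.
[in] = 151 / 7.689 = 19.64 mmol L⁻¹.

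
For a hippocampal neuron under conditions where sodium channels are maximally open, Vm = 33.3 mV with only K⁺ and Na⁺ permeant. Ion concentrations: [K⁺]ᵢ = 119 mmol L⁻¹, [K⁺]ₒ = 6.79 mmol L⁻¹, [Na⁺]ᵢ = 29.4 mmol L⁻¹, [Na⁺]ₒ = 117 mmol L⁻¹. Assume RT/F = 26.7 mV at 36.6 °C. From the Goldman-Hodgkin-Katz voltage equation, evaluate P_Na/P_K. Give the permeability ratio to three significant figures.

Let α = P_Na/P_K. GHK: Vm = 26.7·ln[(Kₒ + α·Naₒ)/(Kᵢ + α·Naᵢ)].
e^(Vm/26.7) = e^(33.3/26.7) = 3.4806
So 3.4806·(Kᵢ + α·Naᵢ) = Kₒ + α·Naₒ → α = (3.4806·119.0 − 6.79) / (117.0 − 3.4806·29.4)
α = (414.2 − 6.79) / (117.0 − 102.3) = 407.4/14.67 = 27.77

27.8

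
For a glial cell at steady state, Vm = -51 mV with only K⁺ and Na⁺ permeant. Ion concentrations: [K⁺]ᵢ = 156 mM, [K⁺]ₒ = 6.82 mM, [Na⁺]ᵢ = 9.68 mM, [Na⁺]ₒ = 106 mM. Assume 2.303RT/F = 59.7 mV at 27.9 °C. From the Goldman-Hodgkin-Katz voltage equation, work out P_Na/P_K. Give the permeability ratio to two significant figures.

Let α = P_Na/P_K. GHK: Vm = 59.7·log₁₀[(Kₒ + α·Naₒ)/(Kᵢ + α·Naᵢ)].
10^(Vm/59.7) = 10^(-51.0/59.7) = 0.13987
So 0.13987·(Kᵢ + α·Naᵢ) = Kₒ + α·Naₒ → α = (0.13987·156.0 − 6.82) / (106.0 − 0.13987·9.68)
α = (21.82 − 6.82) / (106.0 − 1.354) = 15/104.6 = 0.1433

0.14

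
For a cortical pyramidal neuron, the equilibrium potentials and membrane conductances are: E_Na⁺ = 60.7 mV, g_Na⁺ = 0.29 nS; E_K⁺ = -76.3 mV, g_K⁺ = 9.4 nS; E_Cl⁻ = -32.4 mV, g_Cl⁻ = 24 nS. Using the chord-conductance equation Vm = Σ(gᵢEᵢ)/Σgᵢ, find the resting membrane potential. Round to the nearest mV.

-44 mV

Σ gᵢEᵢ = 0.29·(60.7) + 9.4·(-76.3) + 24·(-32.4) = -1477.22
Σ gᵢ = 0.29 + 9.4 + 24 = 33.69
Vm = -1477.22 / 33.69 = -43.85 mV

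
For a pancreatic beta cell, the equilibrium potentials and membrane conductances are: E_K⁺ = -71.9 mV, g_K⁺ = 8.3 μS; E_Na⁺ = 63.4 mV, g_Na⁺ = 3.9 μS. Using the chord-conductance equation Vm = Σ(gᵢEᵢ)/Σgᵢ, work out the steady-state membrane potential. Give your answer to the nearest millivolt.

-29 mV

Σ gᵢEᵢ = 8.3·(-71.9) + 3.9·(63.4) = -349.51
Σ gᵢ = 8.3 + 3.9 = 12.2
Vm = -349.51 / 12.2 = -28.65 mV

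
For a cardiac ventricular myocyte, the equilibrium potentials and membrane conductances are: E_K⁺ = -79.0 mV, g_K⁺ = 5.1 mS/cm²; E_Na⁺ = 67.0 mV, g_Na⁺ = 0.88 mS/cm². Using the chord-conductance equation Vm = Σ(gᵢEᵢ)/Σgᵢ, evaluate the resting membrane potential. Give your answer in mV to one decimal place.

-57.5 mV

Σ gᵢEᵢ = 5.1·(-79.0) + 0.88·(67.0) = -343.94
Σ gᵢ = 5.1 + 0.88 = 5.98
Vm = -343.94 / 5.98 = -57.52 mV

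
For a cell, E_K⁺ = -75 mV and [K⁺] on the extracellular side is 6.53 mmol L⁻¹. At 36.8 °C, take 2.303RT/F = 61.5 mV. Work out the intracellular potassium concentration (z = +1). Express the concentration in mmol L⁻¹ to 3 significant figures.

108 mmol L⁻¹

Nernst: E = (61.5/1) · log₁₀([out]/[in]), so log₁₀([out]/[in]) = -75.0 × 1 / 61.5 = -1.2195.
[out]/[in] = 10^(-1.2195) = 0.06032.
[in] = 6.53 / 0.06032 = 108.2 mmol L⁻¹.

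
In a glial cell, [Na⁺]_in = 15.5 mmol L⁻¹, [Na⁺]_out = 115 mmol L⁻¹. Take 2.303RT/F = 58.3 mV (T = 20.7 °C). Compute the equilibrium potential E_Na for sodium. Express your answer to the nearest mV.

51 mV

E = (58.3/z) · log₁₀([Na⁺]_out/[Na⁺]_in) with z = +1.
= (58.3/1) · log₁₀(115/15.5) = 58.30 · log₁₀(7.419)
= 58.30 · (0.8704) = 50.74 mV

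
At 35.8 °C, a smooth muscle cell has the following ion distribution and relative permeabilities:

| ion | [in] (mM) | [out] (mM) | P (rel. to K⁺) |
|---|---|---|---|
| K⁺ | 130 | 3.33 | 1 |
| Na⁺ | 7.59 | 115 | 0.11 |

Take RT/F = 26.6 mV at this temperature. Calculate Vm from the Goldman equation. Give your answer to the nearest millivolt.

Vm = 26.6 · ln[(Σ P·[cation]ₒ + Σ P·[anion]ᵢ) / (Σ P·[cation]ᵢ + Σ P·[anion]ₒ)]
Numerator = 1×3.33 + 0.11×115 = 15.98
Denominator = 1×130 + 0.11×7.59 = 130.8
Vm = 26.6 · ln(0.12214) = 26.6 × (-2.1026) = -55.93 mV

-56 mV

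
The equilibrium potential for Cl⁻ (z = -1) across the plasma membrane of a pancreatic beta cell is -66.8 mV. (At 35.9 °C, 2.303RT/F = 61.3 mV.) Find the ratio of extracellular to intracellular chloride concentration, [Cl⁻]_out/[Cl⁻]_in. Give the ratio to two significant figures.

12

log₁₀([out]/[in]) = E·z/(61.3) = -66.8 × -1 / 61.3 = 1.0897
[out]/[in] = 10^(1.0897) = 12.29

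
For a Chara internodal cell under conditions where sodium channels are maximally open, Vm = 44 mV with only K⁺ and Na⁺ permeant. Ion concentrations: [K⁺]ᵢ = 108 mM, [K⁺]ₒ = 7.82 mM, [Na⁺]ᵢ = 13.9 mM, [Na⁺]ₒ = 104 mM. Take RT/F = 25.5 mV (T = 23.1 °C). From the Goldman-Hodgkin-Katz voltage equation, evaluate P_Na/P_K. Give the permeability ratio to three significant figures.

Let α = P_Na/P_K. GHK: Vm = 25.5·ln[(Kₒ + α·Naₒ)/(Kᵢ + α·Naᵢ)].
e^(Vm/25.5) = e^(44.0/25.5) = 5.6153
So 5.6153·(Kᵢ + α·Naᵢ) = Kₒ + α·Naₒ → α = (5.6153·108.0 − 7.82) / (104.0 − 5.6153·13.9)
α = (606.4 − 7.82) / (104.0 − 78.05) = 598.6/25.95 = 23.07

23.1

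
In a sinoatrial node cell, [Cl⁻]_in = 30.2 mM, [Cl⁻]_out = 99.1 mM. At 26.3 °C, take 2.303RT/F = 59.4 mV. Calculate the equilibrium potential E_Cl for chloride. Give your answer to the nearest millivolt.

E = (59.4/z) · log₁₀([Cl⁻]_out/[Cl⁻]_in) with z = -1.
For an anion, dividing by z = -1 reverses the sign.
= (59.4/-1) · log₁₀(99.1/30.2) = -59.40 · log₁₀(3.281)
= -59.40 · (0.5161) = -30.65 mV

-31 mV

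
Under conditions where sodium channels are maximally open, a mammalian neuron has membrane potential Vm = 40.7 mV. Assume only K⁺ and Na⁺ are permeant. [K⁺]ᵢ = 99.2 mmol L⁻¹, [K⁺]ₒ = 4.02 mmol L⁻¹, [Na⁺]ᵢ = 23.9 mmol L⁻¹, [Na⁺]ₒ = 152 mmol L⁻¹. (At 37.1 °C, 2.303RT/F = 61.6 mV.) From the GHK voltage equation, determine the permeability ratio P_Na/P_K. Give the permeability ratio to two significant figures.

Let α = P_Na/P_K. GHK: Vm = 61.6·log₁₀[(Kₒ + α·Naₒ)/(Kᵢ + α·Naᵢ)].
10^(Vm/61.6) = 10^(40.7/61.6) = 4.5784
So 4.5784·(Kᵢ + α·Naᵢ) = Kₒ + α·Naₒ → α = (4.5784·99.2 − 4.02) / (152.0 − 4.5784·23.9)
α = (454.2 − 4.02) / (152.0 − 109.4) = 450.2/42.58 = 10.57

11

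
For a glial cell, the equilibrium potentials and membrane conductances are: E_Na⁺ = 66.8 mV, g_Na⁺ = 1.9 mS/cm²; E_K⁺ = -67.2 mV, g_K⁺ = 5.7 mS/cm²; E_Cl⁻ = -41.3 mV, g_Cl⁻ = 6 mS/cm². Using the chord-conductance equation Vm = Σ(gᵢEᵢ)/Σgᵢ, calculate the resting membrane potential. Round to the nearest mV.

Σ gᵢEᵢ = 1.9·(66.8) + 5.7·(-67.2) + 6·(-41.3) = -503.92
Σ gᵢ = 1.9 + 5.7 + 6 = 13.6
Vm = -503.92 / 13.6 = -37.05 mV

-37 mV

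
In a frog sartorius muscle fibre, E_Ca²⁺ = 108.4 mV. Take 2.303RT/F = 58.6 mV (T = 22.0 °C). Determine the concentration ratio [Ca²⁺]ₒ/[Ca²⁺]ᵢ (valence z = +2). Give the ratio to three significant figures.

log₁₀([out]/[in]) = E·z/(58.6) = 108.4 × 2 / 58.6 = 3.6997
[out]/[in] = 10^(3.6997) = 5008

5010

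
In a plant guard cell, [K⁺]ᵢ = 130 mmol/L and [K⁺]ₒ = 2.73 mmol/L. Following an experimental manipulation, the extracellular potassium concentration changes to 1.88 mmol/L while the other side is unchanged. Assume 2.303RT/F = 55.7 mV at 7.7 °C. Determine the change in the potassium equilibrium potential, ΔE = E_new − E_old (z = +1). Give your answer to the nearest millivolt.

-9 mV

E_old = (55.7/1)·log₁₀(2.73/130) = -93.45 mV
E_new = (55.7/1)·log₁₀(1.88/130) = -102.48 mV
ΔE = -102.48 − (-93.45) = -9.02 mV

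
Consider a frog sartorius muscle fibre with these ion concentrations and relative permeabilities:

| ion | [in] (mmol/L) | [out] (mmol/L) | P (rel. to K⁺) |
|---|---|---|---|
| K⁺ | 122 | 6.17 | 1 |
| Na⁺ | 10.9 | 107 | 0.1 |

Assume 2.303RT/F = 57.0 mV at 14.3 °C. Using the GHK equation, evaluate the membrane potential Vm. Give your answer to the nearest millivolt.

Vm = 57.0 · log₁₀[(Σ P·[cation]ₒ + Σ P·[anion]ᵢ) / (Σ P·[cation]ᵢ + Σ P·[anion]ₒ)]
Numerator = 1×6.17 + 0.1×107 = 16.87
Denominator = 1×122 + 0.1×10.9 = 123.1
Vm = 57.0 · log₁₀(0.13705) = 57.0 × (-0.8631) = -49.20 mV

-49 mV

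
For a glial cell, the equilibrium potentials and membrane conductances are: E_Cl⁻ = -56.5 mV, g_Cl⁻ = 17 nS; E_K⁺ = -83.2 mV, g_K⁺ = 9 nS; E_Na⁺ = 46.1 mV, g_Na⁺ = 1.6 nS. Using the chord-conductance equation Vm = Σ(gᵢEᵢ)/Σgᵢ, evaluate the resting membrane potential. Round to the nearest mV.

Σ gᵢEᵢ = 17·(-56.5) + 9·(-83.2) + 1.6·(46.1) = -1635.54
Σ gᵢ = 17 + 9 + 1.6 = 27.6
Vm = -1635.54 / 27.6 = -59.26 mV

-59 mV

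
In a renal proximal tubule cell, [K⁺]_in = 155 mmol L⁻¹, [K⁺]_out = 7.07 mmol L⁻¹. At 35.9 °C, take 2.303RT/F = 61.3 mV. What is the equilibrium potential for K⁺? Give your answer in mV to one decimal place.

E = (61.3/z) · log₁₀([K⁺]_out/[K⁺]_in) with z = +1.
= (61.3/1) · log₁₀(7.07/155) = 61.30 · log₁₀(0.04561)
= 61.30 · (-1.3409) = -82.20 mV

-82.2 mV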